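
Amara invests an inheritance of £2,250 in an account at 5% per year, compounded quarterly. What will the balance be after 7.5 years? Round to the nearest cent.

£3,266.13

Growth factor = (1 + 0.0125)^30 ≈ 1.45161336.
A ≈ 2,250 × 1.45161336 ≈ 3,266.1301.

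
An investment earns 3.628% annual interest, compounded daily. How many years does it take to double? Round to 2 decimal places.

(1 + 0.0000993973)^(365t) = 2.
365t = ln 2 / ln(1 + 0.0000993973) ≈ 0.69315/9.93923e-05 ≈ 6973.8505.
t ≈ 19.1064.

19.11 years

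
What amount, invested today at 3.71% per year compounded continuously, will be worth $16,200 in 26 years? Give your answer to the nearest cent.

$6,174.40

P = A·e^(−rt) = 16,200·e^(−0.9646).
e^(−0.9646) ≈ 0.3811356235, so P ≈ 6,174.3971.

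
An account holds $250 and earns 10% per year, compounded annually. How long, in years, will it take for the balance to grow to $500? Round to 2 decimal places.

(1 + 0.1)^t = 500/250 = 2.
t·ln(1 + 0.1) = ln(2); t = 0.69315/0.0953102 ≈ 7.2725.

7.27 years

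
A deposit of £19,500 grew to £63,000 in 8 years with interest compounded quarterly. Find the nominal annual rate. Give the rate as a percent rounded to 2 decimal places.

(1 + r/4)^32 = 63,000/19,500 = 3.23077.
1 + r/4 = 3.23077^(1/32) ≈ 1.037327, so r/4 ≈ 0.0373273.
r ≈ 4·0.0373273 = 14.93092%.

14.93%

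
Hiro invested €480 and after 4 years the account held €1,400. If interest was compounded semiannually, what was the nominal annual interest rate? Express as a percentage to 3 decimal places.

28.634%

(1 + r/2)^8 = 1,400/480 = 2.91667.
1 + r/2 = 2.91667^(1/8) ≈ 1.14317, so r/2 ≈ 0.14317.
r ≈ 2·0.14317 = 28.63402%.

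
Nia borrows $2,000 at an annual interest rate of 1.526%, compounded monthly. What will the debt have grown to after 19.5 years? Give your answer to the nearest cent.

$2,692.66

Periodic rate = 1.526%/12 = 0.00127167; periods = 12·19.5 = 234.
A = 2,000·(1 + 0.01526/12)^234 ≈ 2,000·1.346328093 ≈ 2,692.6562.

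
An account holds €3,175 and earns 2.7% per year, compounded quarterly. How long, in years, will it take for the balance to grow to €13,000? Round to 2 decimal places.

(1 + 0.00675)^(4t) = 13,000/3,175 = 4.0945.
4t·ln(1 + 0.00675) = ln(4.0945); 4t = 1.4096/0.00672732 ≈ 209.5398.
t ≈ 52.3850 years.

52.38 years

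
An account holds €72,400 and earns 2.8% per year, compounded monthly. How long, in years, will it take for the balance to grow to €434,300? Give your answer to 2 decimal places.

64.06 years

(1 + 0.00233333)^(12t) = 434,300/72,400 = 5.9986.
12t·ln(1 + 0.00233333) = ln(5.9986); 12t = 1.7915/0.00233062 ≈ 768.6937.
t ≈ 64.0578 years.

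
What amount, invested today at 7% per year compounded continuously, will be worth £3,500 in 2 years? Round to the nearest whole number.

P = A·e^(−rt) = 3,500·e^(−0.14).
e^(−0.14) ≈ 0.8693582354, so P ≈ 3,042.7538.

£3,043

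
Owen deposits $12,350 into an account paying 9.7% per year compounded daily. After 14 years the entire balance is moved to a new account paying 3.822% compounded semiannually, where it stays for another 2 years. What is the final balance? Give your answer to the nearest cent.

$51,789.86

Phase 1: 12,350·(1 + 0.097/365)^5110 ≈ 48,013.1844.
Phase 2: 48,013.1844·(1 + 0.01911)^4 ≈ 51,789.8631.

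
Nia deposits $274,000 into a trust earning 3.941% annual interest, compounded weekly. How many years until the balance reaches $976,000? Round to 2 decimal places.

We need (1 + 0.000757885)^(52t) = 3.562, so 52t = ln 3.562 / ln 1.000758 ≈ 1676.7932.
t ≈ 1676.7932/52 = 32.2460 years.

32.25 years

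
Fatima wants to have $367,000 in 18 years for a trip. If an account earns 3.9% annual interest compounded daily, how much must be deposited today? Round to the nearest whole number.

Periodic rate = 3.9%/365 = 0.000106849; 6570 periods.
P = 367,000/(1 + 0.039/365)^6570 ≈ 367,000/2.01770857468 ≈ 181,889.4981.

$181,889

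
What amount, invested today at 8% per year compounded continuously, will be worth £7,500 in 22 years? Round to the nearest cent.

P = A·e^(−rt) = 7,500·e^(−1.76).
e^(−1.76) ≈ 0.1720448638, so P ≈ 1,290.3365.

£1,290.34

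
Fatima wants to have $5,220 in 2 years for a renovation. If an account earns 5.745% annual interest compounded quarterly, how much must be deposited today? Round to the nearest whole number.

Growth factor = (1 + 0.0143625)^8 ≈ 1.120844805.
P = 5,220/1.120844805 ≈ 4,657.2014.

$4,657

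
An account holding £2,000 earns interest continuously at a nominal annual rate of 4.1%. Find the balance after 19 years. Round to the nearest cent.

A = P·e^(rt) = 2,000·e^(0.041·19) = 2,000·e^0.779.
e^0.779 ≈ 2.179291884, so A ≈ 4,358.5838.

£4,358.58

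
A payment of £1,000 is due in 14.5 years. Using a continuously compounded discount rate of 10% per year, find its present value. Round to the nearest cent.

P = A·e^(−rt) = 1,000·e^(−1.45).
e^(−1.45) ≈ 0.234570288, so P ≈ 234.5703.

£234.57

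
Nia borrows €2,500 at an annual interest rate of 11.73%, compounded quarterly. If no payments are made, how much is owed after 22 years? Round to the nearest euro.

€31,810

Periodic rate = 11.73%/4 = 0.029325; periods = 4·22 = 88.
A = 2,500·(1 + 0.029325)^88 ≈ 2,500·12.723946757 ≈ 31,809.8669.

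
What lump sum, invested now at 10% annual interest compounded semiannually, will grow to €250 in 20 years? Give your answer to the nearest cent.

€35.51

Growth factor = (1 + 0.05)^40 ≈ 7.03998871.
P = 250/7.03998871 ≈ 35.5114.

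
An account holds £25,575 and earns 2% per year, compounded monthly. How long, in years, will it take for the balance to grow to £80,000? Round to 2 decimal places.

We need (1 + 0.00166667)^(12t) = 3.1281, so 12t = ln 3.1281 / ln 1.001667 ≈ 684.8168.
t ≈ 684.8168/12 = 57.0681 years.

57.07 years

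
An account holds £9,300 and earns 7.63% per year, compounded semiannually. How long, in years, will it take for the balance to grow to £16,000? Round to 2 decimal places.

We need (1 + 0.03815)^(2t) = 1.7204, so 2t = ln 1.7204 / ln 1.03815 ≈ 14.4917.
t ≈ 14.4917/2 = 7.2459 years.

7.25 years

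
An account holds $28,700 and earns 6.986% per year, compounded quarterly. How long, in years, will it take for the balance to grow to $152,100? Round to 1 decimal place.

(1 + 0.017465)^(4t) = 152,100/28,700 = 5.2997.
4t·ln(1 + 0.017465) = ln(5.2997); 4t = 1.6676/0.0173142 ≈ 96.3162.
t ≈ 24.0790 years.

24.1 years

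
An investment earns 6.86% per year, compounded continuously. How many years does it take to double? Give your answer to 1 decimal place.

e^(0.0686t) = 2, so 0.0686t = ln 2 ≈ 0.69315.
t ≈ 0.69315/0.0686 ≈ 10.1042.

10.1 years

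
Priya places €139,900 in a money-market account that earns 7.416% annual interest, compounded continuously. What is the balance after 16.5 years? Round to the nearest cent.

A = P·e^(rt) = 139,900·e^(0.07416·16.5) = 139,900·e^1.22364.
e^1.22364 ≈ 3.39953956366, so A ≈ 475,595.5850.

€475,595.58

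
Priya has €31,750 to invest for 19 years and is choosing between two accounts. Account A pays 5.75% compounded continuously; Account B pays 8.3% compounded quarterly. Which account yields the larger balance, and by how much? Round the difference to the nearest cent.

A: e^(0.0575·19) = e^1.0925 ≈ 2.9817190601, so 31,750 × 2.9817190601 ≈ 94,669.5802.
B: (1 + 0.02075)^76 ≈ 4.76292270054, so 31,750 × 4.76292270054 ≈ 151,222.7957.
Difference ≈ 56,553.2156 in favor of B.

Account B, by €56,553.22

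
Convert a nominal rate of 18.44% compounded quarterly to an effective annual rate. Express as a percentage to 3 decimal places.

One year is 4 periods at 0.0461 each: (1 + 0.0461)^4 ≈ 1.197548.
EAR = 1.197548 − 1 ≈ 19.75477%.

19.755%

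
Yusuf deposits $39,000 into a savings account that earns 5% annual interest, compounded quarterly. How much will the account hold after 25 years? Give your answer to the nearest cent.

$135,072.77

Growth factor = (1 + 0.0125)^100 ≈ 3.46340427495.
A ≈ 39,000 × 3.46340427495 ≈ 135,072.7667.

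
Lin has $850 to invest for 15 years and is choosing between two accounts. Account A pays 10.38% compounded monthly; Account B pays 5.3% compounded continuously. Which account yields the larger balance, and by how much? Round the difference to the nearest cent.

A: (1 + 0.00865)^180 ≈ 4.712905316, so 850 × 4.712905316 ≈ 4,005.9695.
B: e^(0.053·15) = e^0.795 ≈ 2.214440997, so 850 × 2.214440997 ≈ 1,882.2748.
Difference ≈ 2,123.6947 in favor of A.

Account A, by $2,123.69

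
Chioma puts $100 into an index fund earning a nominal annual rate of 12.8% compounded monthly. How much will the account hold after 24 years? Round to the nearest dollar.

$2,124

Growth factor = (1 + 0.128/12)^288 ≈ 21.23671629.
A ≈ 100 × 21.23671629 ≈ 2,123.6716.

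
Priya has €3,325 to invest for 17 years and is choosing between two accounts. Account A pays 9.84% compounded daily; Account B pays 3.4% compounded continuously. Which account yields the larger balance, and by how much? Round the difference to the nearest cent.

Account A, by €11,781.78

A: (1 + 0.0984/365)^6205 ≈ 5.3258618925, so 3,325 × 5.3258618925 ≈ 17,708.4908.
B: e^(0.034·17) = e^0.578 ≈ 1.782469924, so 3,325 × 1.782469924 ≈ 5,926.7125.
Difference ≈ 11,781.7783 in favor of A.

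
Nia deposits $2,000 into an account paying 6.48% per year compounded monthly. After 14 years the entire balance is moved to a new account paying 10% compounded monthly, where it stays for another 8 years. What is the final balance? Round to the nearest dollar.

Phase 1: 2,000·(1 + 0.0054)^168 ≈ 4,942.6742.
Phase 2: 4,942.6742·(1 + 0.1/12)^96 ≈ 10,963.7195.

$10,964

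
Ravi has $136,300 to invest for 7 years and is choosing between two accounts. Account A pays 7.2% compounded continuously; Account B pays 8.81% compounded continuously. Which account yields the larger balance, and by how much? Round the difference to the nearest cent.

Account B, by $26,915.75

A: e^(0.072·7) = e^0.504 ≈ 1.65532936316, so 136,300 × 1.65532936316 ≈ 225,621.3922.
B: e^(0.0881·7) = e^0.6167 ≈ 1.85280369005, so 136,300 × 1.85280369005 ≈ 252,537.1430.
Difference ≈ 26,915.7508 in favor of B.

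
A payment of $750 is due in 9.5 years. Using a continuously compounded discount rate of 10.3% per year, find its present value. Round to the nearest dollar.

P = A·e^(−rt) = 750·e^(−0.9785).
e^(−0.9785) ≈ 0.375874488, so P ≈ 281.9059.

$282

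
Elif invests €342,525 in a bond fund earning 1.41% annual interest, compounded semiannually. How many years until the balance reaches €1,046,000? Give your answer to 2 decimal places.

79.45 years

(1 + 0.00705)^(2t) = 1,046,000/342,525 = 3.0538.
2t·ln(1 + 0.00705) = ln(3.0538); 2t = 1.1164/0.00702526 ≈ 158.9099.
t ≈ 79.4549 years.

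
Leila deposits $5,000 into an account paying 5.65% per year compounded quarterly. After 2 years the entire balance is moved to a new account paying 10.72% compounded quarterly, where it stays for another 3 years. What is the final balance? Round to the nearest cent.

$7,683.02

After 2 years at 5.65%: 5,000 × 1.118747073 ≈ 5,593.7354.
Then 3 years at 10.72%: 5,593.7354 × 1.373505238 ≈ 7,683.0248.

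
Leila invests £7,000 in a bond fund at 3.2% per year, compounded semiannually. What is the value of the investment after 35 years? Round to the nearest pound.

£21,265

Periodic rate = 3.2%/2 = 0.016; periods = 2·35 = 70.
A = 7,000·(1 + 0.016)^70 ≈ 7,000·3.0378026481 ≈ 21,264.6185.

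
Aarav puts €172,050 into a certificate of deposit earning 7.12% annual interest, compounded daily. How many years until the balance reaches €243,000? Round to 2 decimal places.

4.85 years

We need (1 + 0.000195068)^(365t) = 1.4124, so 365t = ln 1.4124 / ln 1.000195 ≈ 1770.1987.
t ≈ 1770.1987/365 = 4.8499 years.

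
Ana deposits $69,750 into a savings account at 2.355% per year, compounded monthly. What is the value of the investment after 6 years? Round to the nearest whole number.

$80,325

Growth factor = (1 + 0.0019625)^72 ≈ 1.1516106532.
A ≈ 69,750 × 1.1516106532 ≈ 80,324.8431.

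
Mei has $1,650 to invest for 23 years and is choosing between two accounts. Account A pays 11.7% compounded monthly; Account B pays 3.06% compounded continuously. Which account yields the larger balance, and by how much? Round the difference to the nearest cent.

A: (1 + 0.00975)^276 ≈ 14.555457764, so 1,650 × 14.555457764 ≈ 24,016.5053.
B: e^(0.0306·23) = e^0.7038 ≈ 2.021419525, so 1,650 × 2.021419525 ≈ 3,335.3422.
Difference ≈ 20,681.1631 in favor of A.

Account A, by $20,681.16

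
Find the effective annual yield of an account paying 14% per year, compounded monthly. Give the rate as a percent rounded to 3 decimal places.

14.934%

EAR = (1 + 14%/12)^12 − 1 = (1 + 0.0116667)^12 − 1.
(1 + 0.0116667)^12 ≈ 1.149342, so EAR ≈ 14.93420%.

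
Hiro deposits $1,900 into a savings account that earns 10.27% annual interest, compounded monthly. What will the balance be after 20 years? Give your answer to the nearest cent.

Periodic rate = 10.27%/12 = 0.00855833; periods = 12·20 = 240.
A = 1,900·(1 + 0.1027/12)^240 ≈ 1,900·7.7311716308 ≈ 14,689.2261.

$14,689.23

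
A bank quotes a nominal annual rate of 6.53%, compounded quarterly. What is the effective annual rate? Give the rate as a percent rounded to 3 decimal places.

6.692%

EAR = (1 + 6.53%/4)^4 − 1 = (1 + 0.016325)^4 − 1.
(1 + 0.016325)^4 ≈ 1.066917, so EAR ≈ 6.69165%.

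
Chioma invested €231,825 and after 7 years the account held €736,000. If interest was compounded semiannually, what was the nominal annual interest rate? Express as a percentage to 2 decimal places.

The 14-period growth factor is 736,000/231,825 = 3.17481.
r/2 = 3.17481^(1/14) − 1 ≈ 0.0860179, so r ≈ 2·0.0860179 = 17.20357%.

17.20%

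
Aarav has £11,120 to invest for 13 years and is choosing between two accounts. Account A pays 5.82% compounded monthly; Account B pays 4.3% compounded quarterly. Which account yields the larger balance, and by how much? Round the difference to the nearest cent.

Account A growth factor: (1 + 0.00485)^156 ≈ 2.1271246877; balance ≈ 23,653.6265.
Account B growth factor: (1 + 0.01075)^52 ≈ 1.7437129796; balance ≈ 19,390.0883.
Account A is larger by 4,263.5382.

Account A, by £4,263.54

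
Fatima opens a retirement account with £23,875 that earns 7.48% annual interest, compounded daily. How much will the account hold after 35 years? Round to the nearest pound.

£327,197

Growth factor = (1 + 0.0748/365)^12775 ≈ 13.7046032672.
A ≈ 23,875 × 13.7046032672 ≈ 327,197.4030.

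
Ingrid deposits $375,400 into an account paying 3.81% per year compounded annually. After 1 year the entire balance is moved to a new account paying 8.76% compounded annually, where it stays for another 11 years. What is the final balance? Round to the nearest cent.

Phase 1: 375,400·(1 + 0.0381)^1 ≈ 389,702.7400.
Phase 2: 389,702.7400·(1 + 0.0876)^11 ≈ 981,509.8162.

$981,509.82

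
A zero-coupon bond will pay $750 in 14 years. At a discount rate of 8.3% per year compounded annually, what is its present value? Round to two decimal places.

Growth factor = (1 + 0.083)^14 ≈ 3.05350329.
P = 750/3.05350329 ≈ 245.6195.

$245.62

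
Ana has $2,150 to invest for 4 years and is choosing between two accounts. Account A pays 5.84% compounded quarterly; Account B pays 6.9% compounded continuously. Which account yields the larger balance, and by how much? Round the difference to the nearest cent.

Account A growth factor: (1 + 0.0146)^16 ≈ 1.261007669; balance ≈ 2,711.1665.
Account B growth factor: e^(0.069·4) = e^0.276 ≈ 1.317847864; balance ≈ 2,833.3729.
Account B is larger by 122.2064.

Account B, by $122.21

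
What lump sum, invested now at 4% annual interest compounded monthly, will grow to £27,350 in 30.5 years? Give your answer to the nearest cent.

£8,090.94

Growth factor = (1 + 0.04/12)^366 ≈ 3.3803226852.
P = 27,350/3.3803226852 ≈ 8,090.9435.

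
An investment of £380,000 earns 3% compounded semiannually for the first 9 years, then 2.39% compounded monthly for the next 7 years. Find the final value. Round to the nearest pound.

After 9 years at 3%: 380,000 × 1.30734063583 ≈ 496,789.4416.
Then 7 years at 2.39%: 496,789.4416 × 1.18191217946 ≈ 587,161.4917.

£587,161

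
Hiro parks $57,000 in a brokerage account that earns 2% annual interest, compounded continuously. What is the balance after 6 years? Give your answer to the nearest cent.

$64,267.32

A = P·e^(rt) = 57,000·e^(0.02·6) = 57,000·e^0.12.
e^0.12 ≈ 1.1274968516, so A ≈ 64,267.3205.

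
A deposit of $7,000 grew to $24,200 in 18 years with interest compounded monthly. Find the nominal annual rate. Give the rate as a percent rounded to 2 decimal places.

The 216-period growth factor is 24,200/7,000 = 3.45714.
r/12 = 3.45714^(1/216) − 1 ≈ 0.00575931, so r ≈ 12·0.00575931 = 6.91117%.

6.91%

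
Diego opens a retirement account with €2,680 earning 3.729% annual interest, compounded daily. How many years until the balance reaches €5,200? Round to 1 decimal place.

(1 + 0.000102164)^(365t) = 5,200/2,680 = 1.9403.
365t·ln(1 + 0.000102164) = ln(1.9403); 365t = 0.66284/0.000102159 ≈ 6488.3247.
t ≈ 17.7762 years.

17.8 years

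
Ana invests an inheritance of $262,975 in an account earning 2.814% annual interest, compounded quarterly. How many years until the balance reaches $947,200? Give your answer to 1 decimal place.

We need (1 + 0.007035)^(4t) = 3.6019, so 4t = ln 3.6019 / ln 1.007035 ≈ 182.7937.
t ≈ 182.7937/4 = 45.6984 years.

45.7 years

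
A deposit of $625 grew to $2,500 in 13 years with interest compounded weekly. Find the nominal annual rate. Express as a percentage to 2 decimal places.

10.67%

The 676-period growth factor is 2,500/625 = 4.
r/52 = 4^(1/676) − 1 ≈ 0.00205284, so r ≈ 52·0.00205284 = 10.67474%.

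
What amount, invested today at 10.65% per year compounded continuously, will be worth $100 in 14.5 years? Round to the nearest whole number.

P = A·e^(−rt) = 100·e^(−1.54425).
e^(−1.54425) ≈ 0.21347192, so P ≈ 21.3472.

$21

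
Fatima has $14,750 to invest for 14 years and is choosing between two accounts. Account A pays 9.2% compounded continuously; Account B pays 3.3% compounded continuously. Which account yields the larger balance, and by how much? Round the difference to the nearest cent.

Account A, by $30,064.67

A: e^(0.092·14) = e^1.288 ≈ 3.6255282434, so 14,750 × 3.6255282434 ≈ 53,476.5416.
B: e^(0.033·14) = e^0.462 ≈ 1.5872453032, so 14,750 × 1.5872453032 ≈ 23,411.8682.
Difference ≈ 30,064.6734 in favor of A.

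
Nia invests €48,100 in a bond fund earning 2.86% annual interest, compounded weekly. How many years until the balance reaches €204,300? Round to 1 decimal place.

(1 + 0.00055)^(52t) = 204,300/48,100 = 4.2474.
52t·ln(1 + 0.00055) = ln(4.2474); 52t = 1.4463/0.000549849 ≈ 2630.3728.
t ≈ 50.5841 years.

50.6 years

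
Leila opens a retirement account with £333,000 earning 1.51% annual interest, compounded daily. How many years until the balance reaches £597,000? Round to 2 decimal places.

38.66 years

(1 + 0.0000413699)^(365t) = 597,000/333,000 = 1.7928.
365t·ln(1 + 0.0000413699) = ln(1.7928); 365t = 0.58377/4.1369e-05 ≈ 14111.4003.
t ≈ 38.6614 years.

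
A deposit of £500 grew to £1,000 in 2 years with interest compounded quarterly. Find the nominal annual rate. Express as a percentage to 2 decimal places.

36.20%

(1 + r/4)^8 = 1,000/500 = 2.
1 + r/4 = 2^(1/8) ≈ 1.090508, so r/4 ≈ 0.0905077.
r ≈ 4·0.0905077 = 36.20309%.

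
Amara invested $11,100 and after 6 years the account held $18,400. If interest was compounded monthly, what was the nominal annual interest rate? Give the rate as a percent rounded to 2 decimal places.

8.45%

The 72-period growth factor is 18,400/11,100 = 1.65766.
r/12 = 1.65766^(1/72) − 1 ≈ 0.00704422, so r ≈ 12·0.00704422 = 8.45306%.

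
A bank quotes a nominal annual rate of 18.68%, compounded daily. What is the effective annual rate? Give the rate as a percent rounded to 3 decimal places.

One year is 365 periods at 0.000511781 each: (1 + 0.000511781)^365 ≈ 1.205329.
EAR = 1.205329 − 1 ≈ 20.53286%.

20.533%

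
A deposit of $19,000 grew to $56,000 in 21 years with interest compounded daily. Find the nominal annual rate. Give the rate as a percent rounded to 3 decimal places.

5.148%

(1 + r/365)^7665 = 56,000/19,000 = 2.94737.
1 + r/365 = 2.94737^(1/7665) ≈ 1.000141, so r/365 ≈ 0.000141029.
r ≈ 365·0.000141029 = 5.14757%.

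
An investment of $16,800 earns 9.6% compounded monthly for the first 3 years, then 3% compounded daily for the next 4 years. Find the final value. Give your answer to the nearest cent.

Phase 1: 16,800·(1 + 0.008)^36 ≈ 22,381.4613.
Phase 2: 22,381.4613·(1 + 0.03/365)^1460 ≈ 25,234.9027.

$25,234.90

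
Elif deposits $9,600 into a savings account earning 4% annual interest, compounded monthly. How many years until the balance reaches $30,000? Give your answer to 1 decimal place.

We need (1 + 0.00333333)^(12t) = 3.125, so 12t = ln 3.125 / ln 1.003333 ≈ 342.3997.
t ≈ 342.3997/12 = 28.5333 years.

28.5 years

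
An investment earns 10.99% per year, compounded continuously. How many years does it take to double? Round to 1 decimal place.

6.3 years

e^(0.1099t) = 2, so 0.1099t = ln 2 ≈ 0.69315.
t ≈ 0.69315/0.1099 ≈ 6.3071.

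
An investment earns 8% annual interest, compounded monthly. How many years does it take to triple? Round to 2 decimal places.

(1 + 0.00666667)^(12t) = 3.
12t = ln 3 / ln(1 + 0.00666667) ≈ 1.0986/0.00664454 ≈ 165.3405.
t ≈ 13.7784.

13.78 years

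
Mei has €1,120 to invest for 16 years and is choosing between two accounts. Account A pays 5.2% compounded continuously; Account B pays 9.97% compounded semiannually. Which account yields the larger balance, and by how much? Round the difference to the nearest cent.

Account B, by €2,738.73

Account A growth factor: e^(0.052·16) = e^0.832 ≈ 2.297909967; balance ≈ 2,573.6592.
Account B growth factor: (1 + 0.04985)^32 ≈ 4.743207043; balance ≈ 5,312.3919.
Account B is larger by 2,738.7327.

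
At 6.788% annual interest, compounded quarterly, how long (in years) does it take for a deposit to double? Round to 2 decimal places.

10.30 years

(1 + 0.01697)^(4t) = 2.
4t = ln 2 / ln(1 + 0.01697) ≈ 0.69315/0.0168276 ≈ 41.1910.
t ≈ 10.2978.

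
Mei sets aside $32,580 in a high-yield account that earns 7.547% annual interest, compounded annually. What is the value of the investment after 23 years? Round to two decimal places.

Annual rate = 7.547% = 0.07547; years = 23.
A = 32,580·(1 + 0.07547)^23 ≈ 32,580·5.33041359473 ≈ 173,664.8749.

$173,664.87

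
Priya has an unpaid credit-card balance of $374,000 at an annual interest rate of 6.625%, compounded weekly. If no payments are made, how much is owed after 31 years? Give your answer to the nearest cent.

$2,912,300.59

Growth factor = (1 + 0.06625/52)^1612 ≈ 7.78689997894.
A ≈ 374,000 × 7.78689997894 ≈ 2,912,300.5921.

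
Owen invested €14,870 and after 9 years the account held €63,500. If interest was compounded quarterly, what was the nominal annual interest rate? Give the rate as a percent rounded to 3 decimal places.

16.460%

The 36-period growth factor is 63,500/14,870 = 4.27034.
r/4 = 4.27034^(1/36) − 1 ≈ 0.0411489, so r ≈ 4·0.0411489 = 16.45957%.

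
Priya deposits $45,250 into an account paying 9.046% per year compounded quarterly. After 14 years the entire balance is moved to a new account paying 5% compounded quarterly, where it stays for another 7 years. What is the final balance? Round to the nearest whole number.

After 14 years at 9.046%: 45,250 × 3.49849205666 ≈ 158,306.7656.
Then 7 years at 5%: 158,306.7656 × 1.41599230362 ≈ 224,161.1616.

$224,161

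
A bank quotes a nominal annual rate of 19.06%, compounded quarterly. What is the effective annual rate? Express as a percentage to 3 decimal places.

20.466%

One year is 4 periods at 0.04765 each: (1 + 0.04765)^4 ≈ 1.204661.
EAR = 1.204661 − 1 ≈ 20.46611%.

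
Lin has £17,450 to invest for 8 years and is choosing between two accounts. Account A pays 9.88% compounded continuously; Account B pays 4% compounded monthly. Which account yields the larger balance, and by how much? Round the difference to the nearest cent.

Account A, by £14,446.56

Account A growth factor: e^(0.0988·8) = e^0.7904 ≈ 2.2042779611; balance ≈ 38,464.6504.
Account B growth factor: (1 + 0.04/12)^96 ≈ 1.3763951192; balance ≈ 24,018.0948.
Account A is larger by 14,446.5556.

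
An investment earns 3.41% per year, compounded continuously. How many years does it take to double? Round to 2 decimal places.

20.33 years

e^(0.0341t) = 2, so 0.0341t = ln 2 ≈ 0.69315.
t ≈ 0.69315/0.0341 ≈ 20.3269.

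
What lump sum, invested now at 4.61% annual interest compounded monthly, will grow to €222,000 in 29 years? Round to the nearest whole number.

Periodic rate = 4.61%/12 = 0.00384167; 348 periods.
P = 222,000/(1 + 0.0461/12)^348 ≈ 222,000/3.79748344436 ≈ 58,459.7677.

€58,460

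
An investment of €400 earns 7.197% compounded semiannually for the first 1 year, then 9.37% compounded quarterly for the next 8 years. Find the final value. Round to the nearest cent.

Phase 1: 400·(1 + 0.035985)^2 ≈ 429.3060.
Phase 2: 429.3060·(1 + 0.023425)^32 ≈ 900.6574.

€900.66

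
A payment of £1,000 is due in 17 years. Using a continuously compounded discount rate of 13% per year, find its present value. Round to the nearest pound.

P = A·e^(−rt) = 1,000·e^(−2.21).
e^(−2.21) ≈ 0.109700649, so P ≈ 109.7006.

£110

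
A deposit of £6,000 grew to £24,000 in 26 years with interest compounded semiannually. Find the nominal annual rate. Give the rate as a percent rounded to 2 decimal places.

The 52-period growth factor is 24,000/6,000 = 4.
r/2 = 4^(1/52) − 1 ≈ 0.0270181, so r ≈ 2·0.0270181 = 5.40361%.

5.40%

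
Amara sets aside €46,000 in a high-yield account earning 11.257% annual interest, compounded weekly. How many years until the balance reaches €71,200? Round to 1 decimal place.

We need (1 + 0.00216481)^(52t) = 1.5478, so 52t = ln 1.5478 / ln 1.002165 ≈ 202.0152.
t ≈ 202.0152/52 = 3.8849 years.

3.9 years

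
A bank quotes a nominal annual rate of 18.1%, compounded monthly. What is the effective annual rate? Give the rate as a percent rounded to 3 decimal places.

19.680%

EAR = (1 + 18.1%/12)^12 − 1 = (1 + 0.0150833)^12 − 1.
(1 + 0.0150833)^12 ≈ 1.196797, so EAR ≈ 19.67967%.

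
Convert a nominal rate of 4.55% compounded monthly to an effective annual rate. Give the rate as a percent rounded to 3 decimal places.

4.646%

One year is 12 periods at 0.00379167 each: (1 + 0.00379167)^12 ≈ 1.046461.
EAR = 1.046461 − 1 ≈ 4.64610%.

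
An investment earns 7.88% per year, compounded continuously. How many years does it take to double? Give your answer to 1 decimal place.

e^(0.0788t) = 2, so 0.0788t = ln 2 ≈ 0.69315.
t ≈ 0.69315/0.0788 ≈ 8.7963.

8.8 years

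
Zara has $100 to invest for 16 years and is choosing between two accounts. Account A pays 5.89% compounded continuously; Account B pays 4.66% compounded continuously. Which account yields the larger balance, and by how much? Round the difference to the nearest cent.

A: e^(0.0589·16) = e^0.9424 ≈ 2.56613275, so 100 × 2.56613275 ≈ 256.6133.
B: e^(0.0466·16) = e^0.7456 ≈ 2.10770568, so 100 × 2.10770568 ≈ 210.7706.
Difference ≈ 45.8427 in favor of A.

Account A, by $45.84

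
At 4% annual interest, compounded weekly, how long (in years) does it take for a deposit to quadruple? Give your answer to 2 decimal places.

34.67 years

(1 + 0.000769231)^(52t) = 4.
52t = ln 4 / ln(1 + 0.000769231) ≈ 1.3863/0.000768935 ≈ 1802.8757.
t ≈ 34.6707.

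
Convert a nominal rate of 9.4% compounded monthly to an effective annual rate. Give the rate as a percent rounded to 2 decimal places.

One year is 12 periods at 0.00783333 each: (1 + 0.00783333)^12 ≈ 1.098157.
EAR = 1.098157 − 1 ≈ 9.81575%.

9.82%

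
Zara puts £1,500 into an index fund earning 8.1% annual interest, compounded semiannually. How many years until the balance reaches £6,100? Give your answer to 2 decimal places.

(1 + 0.0405)^(2t) = 6,100/1,500 = 4.0667.
2t·ln(1 + 0.0405) = ln(4.0667); 2t = 1.4028/0.0397014 ≈ 35.3344.
t ≈ 17.6672 years.

17.67 years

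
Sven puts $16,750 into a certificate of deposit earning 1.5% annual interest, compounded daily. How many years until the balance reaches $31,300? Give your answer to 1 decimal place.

41.7 years

We need (1 + 0.0000410959)^(365t) = 1.8687, so 365t = ln 1.8687 / ln 1.000041 ≈ 15213.9954.
t ≈ 15213.9954/365 = 41.6822 years.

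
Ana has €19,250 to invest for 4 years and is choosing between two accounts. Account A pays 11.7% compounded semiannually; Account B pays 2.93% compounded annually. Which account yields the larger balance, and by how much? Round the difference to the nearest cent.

Account A, by €8,728.75

A: (1 + 0.0585)^8 ≈ 1.5758936256, so 19,250 × 1.5758936256 ≈ 30,335.9523.
B: (1 + 0.0293)^4 ≈ 1.122452292, so 19,250 × 1.122452292 ≈ 21,607.2066.
Difference ≈ 8,728.7457 in favor of A.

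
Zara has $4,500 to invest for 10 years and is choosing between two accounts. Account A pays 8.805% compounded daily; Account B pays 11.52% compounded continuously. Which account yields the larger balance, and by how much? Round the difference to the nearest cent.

A: (1 + 0.08805/365)^3650 ≈ 2.4118493402, so 4,500 × 2.4118493402 ≈ 10,853.3220.
B: e^(0.1152·10) = e^1.152 ≈ 3.1645156161, so 4,500 × 3.1645156161 ≈ 14,240.3203.
Difference ≈ 3,386.9982 in favor of B.

Account B, by $3,387.00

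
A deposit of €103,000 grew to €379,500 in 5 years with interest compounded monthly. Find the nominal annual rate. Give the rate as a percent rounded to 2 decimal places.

26.37%

(1 + r/12)^60 = 379,500/103,000 = 3.68447.
1 + r/12 = 3.68447^(1/60) ≈ 1.021973, so r/12 ≈ 0.0219734.
r ≈ 12·0.0219734 = 26.36803%.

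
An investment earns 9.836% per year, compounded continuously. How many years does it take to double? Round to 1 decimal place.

e^(0.09836t) = 2, so 0.09836t = ln 2 ≈ 0.69315.
t ≈ 0.69315/0.09836 ≈ 7.0470.

7.0 years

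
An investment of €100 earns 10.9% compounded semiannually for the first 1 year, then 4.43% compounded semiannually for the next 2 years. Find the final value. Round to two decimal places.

€121.38

After 1 years at 10.9%: 100 × 1.11197025 ≈ 111.1970.
Then 2 years at 4.43%: 111.1970 × 1.09158744 ≈ 121.3813.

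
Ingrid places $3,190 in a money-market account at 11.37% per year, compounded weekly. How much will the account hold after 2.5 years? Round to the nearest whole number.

$4,237

Periodic rate = 11.37%/52 = 0.00218654; periods = 52·2.5 = 130.
A = 3,190·(1 + 0.1137/52)^130 ≈ 3,190·1.328352816 ≈ 4,237.4455.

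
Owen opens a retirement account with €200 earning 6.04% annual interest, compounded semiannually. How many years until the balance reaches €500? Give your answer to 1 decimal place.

(1 + 0.0302)^(2t) = 500/200 = 2.5.
2t·ln(1 + 0.0302) = ln(2.5); 2t = 0.91629/0.029753 ≈ 30.7966.
t ≈ 15.3983 years.

15.4 years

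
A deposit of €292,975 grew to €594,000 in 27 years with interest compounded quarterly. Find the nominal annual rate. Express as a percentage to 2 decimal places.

(1 + r/4)^108 = 594,000/292,975 = 2.02748.
1 + r/4 = 2.02748^(1/108) ≈ 1.006566, so r/4 ≈ 0.00656583.
r ≈ 4·0.00656583 = 2.62633%.

2.63%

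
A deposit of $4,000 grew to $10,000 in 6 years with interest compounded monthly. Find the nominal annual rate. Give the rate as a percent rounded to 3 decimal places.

15.369%

(1 + r/12)^72 = 10,000/4,000 = 2.5.
1 + r/12 = 2.5^(1/72) ≈ 1.012808, so r/12 ≈ 0.0128076.
r ≈ 12·0.0128076 = 15.36910%.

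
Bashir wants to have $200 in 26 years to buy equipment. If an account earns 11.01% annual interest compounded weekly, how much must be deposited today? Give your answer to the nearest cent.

$11.46

Growth factor = (1 + 0.1101/52)^1352 ≈ 17.4540859.
P = 200/17.4540859 ≈ 11.4586.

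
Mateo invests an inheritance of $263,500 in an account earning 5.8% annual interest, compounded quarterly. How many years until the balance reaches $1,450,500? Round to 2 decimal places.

We need (1 + 0.0145)^(4t) = 5.5047, so 4t = ln 5.5047 / ln 1.0145 ≈ 118.4791.
t ≈ 118.4791/4 = 29.6198 years.

29.62 years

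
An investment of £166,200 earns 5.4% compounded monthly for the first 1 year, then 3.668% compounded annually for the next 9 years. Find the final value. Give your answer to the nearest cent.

After 1 years at 5.4%: 166,200 × 1.05535675195 ≈ 175,400.2922.
Then 9 years at 3.668%: 175,400.2922 × 1.38293726841 ≈ 242,567.6009.

£242,567.60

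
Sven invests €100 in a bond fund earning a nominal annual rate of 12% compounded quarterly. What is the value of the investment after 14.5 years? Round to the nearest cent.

€555.34

Periodic rate = 12%/4 = 0.03; periods = 4·14.5 = 58.
A = 100·(1 + 0.03)^58 ≈ 100·5.55340098 ≈ 555.3401.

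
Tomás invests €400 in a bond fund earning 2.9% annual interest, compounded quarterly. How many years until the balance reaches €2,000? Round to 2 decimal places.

(1 + 0.00725)^(4t) = 2,000/400 = 5.
4t·ln(1 + 0.00725) = ln(5); 4t = 1.6094/0.00722385 ≈ 222.7952.
t ≈ 55.6988 years.

55.70 years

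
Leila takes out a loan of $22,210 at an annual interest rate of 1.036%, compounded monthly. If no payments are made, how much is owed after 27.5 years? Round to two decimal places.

Growth factor = (1 + 0.01036/12)^330 ≈ 1.3294656424.
A ≈ 22,210 × 1.3294656424 ≈ 29,527.4319.

$29,527.43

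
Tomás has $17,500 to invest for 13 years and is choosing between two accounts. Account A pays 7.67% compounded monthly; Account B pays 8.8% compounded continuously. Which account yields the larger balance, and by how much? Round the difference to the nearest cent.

A: (1 + 0.0767/12)^156 ≈ 2.7018235884, so 17,500 × 2.7018235884 ≈ 47,281.9128.
B: e^(0.088·13) = e^1.144 ≈ 3.1393004862, so 17,500 × 3.1393004862 ≈ 54,937.7585.
Difference ≈ 7,655.8457 in favor of B.

Account B, by $7,655.85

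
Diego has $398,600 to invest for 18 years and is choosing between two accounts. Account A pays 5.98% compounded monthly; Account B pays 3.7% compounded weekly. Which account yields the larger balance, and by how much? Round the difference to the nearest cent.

A: (1 + 0.0598/12)^216 ≈ 2.926264945294, so 398,600 × 2.926264945294 ≈ 1,166,409.2072.
B: (1 + 0.037/52)^936 ≈ 1.94597506463, so 398,600 × 1.94597506463 ≈ 775,665.6608.
Difference ≈ 390,743.5464 in favor of A.

Account A, by $390,743.55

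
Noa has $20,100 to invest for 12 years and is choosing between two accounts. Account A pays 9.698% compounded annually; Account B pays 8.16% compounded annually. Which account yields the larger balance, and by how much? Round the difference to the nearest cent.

A: (1 + 0.09698)^12 ≈ 3.0365785209, so 20,100 × 3.0365785209 ≈ 61,035.2283.
B: (1 + 0.0816)^12 ≈ 2.5633041649, so 20,100 × 2.5633041649 ≈ 51,522.4137.
Difference ≈ 9,512.8146 in favor of A.

Account A, by $9,512.81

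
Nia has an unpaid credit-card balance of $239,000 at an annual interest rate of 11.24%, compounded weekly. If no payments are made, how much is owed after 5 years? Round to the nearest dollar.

Periodic rate = 11.24%/52 = 0.00216154; periods = 52·5 = 260.
A = 239,000·(1 + 0.1124/52)^260 ≈ 239,000·1.75311373062 ≈ 418,994.1816.

$418,994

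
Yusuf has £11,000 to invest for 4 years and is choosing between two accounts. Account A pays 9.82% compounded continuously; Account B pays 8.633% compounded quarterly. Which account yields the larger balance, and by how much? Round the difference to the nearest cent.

Account A, by £812.46

A: e^(0.0982·4) = e^0.3928 ≈ 1.4811221353, so 11,000 × 1.4811221353 ≈ 16,292.3435.
B: (1 + 0.0215825)^16 ≈ 1.4072625023, so 11,000 × 1.4072625023 ≈ 15,479.8875.
Difference ≈ 812.4560 in favor of A.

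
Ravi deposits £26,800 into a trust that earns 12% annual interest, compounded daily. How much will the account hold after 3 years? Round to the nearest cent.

Growth factor = (1 + 0.12/365)^1095 ≈ 1.433244614.
A ≈ 26,800 × 1.433244614 ≈ 38,410.9557.

£38,410.96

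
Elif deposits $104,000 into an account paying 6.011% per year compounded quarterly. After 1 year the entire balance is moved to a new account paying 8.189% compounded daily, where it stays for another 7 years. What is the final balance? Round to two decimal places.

$195,824.61

Phase 1: 104,000·(1 + 0.0150275)^4 ≈ 110,393.7723.
Phase 2: 110,393.7723·(1 + 0.08189/365)^2555 ≈ 195,824.6132.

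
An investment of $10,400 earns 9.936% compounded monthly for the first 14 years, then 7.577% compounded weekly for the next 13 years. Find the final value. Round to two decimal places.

$111,209.03

Phase 1: 10,400·(1 + 0.00828)^168 ≈ 41,559.1824.
Phase 2: 41,559.1824·(1 + 0.07577/52)^676 ≈ 111,209.0266.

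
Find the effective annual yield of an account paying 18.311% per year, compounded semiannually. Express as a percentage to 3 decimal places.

19.149%

EAR = (1 + 18.311%/2)^2 − 1 = (1 + 0.091555)^2 − 1.
(1 + 0.091555)^2 ≈ 1.191492, so EAR ≈ 19.14923%.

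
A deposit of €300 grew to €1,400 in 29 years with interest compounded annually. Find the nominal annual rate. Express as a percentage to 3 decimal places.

5.455%

(1 + r)^29 = 1,400/300 = 4.66667.
1 + r = 4.66667^(1/29) ≈ 1.054555, so r ≈ 0.0545549.
r ≈ 5.45549%.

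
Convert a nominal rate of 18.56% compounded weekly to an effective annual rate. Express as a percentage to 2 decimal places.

20.35%

EAR = (1 + 18.56%/52)^52 − 1 = (1 + 0.00356923)^52 − 1.
(1 + 0.00356923)^52 ≈ 1.203543, so EAR ≈ 20.35428%.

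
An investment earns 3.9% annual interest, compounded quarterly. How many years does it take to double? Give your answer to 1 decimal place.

(1 + 0.00975)^(4t) = 2.
4t = ln 2 / ln(1 + 0.00975) ≈ 0.69315/0.00970278 ≈ 71.4380.
t ≈ 17.8595.

17.9 years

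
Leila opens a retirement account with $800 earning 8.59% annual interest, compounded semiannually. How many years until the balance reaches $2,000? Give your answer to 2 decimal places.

(1 + 0.04295)^(2t) = 2,000/800 = 2.5.
2t·ln(1 + 0.04295) = ln(2.5); 2t = 0.91629/0.0420532 ≈ 21.7888.
t ≈ 10.8944 years.

10.89 years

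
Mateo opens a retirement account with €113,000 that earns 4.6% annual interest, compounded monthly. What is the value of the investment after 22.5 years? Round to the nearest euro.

€317,478

Periodic rate = 4.6%/12 = 0.00383333; periods = 12·22.5 = 270.
A = 113,000·(1 + 0.046/12)^270 ≈ 113,000·2.80954150641 ≈ 317,478.1902.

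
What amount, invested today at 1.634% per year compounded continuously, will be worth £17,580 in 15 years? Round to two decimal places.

P = A·e^(−rt) = 17,580·e^(−0.2451).
e^(−0.2451) ≈ 0.7826262717, so P ≈ 13,758.5699.

£13,758.57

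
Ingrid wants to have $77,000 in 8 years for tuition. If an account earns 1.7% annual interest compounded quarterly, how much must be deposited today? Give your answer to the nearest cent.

Periodic rate = 1.7%/4 = 0.00425; 32 periods.
P = 77,000/(1 + 0.00425)^32 ≈ 77,000/1.1453517742 ≈ 67,228.2540.

$67,228.25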